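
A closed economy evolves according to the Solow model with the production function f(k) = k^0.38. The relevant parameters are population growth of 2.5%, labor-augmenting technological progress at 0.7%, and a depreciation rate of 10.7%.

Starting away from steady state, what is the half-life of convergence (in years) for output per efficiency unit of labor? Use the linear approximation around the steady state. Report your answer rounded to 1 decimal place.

half-life ≈ 8.0 years

Near the steady state the convergence rate is λ = (1 − α)(n + g + δ).
λ = (1 − 0.38) × 0.139 = 0.62 × 0.139 = 0.08618
Half-life = ln 2 / λ = 0.6931 / 0.08618 ≈ 8.04 years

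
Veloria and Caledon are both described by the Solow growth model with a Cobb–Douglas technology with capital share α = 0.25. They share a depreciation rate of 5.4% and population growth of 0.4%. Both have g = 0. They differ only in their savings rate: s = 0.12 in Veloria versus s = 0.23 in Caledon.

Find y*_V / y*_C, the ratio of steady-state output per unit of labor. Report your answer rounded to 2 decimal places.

Steady-state y* = [s/(n + δ)]^(α/(1−α)), so the ratio is [ (s_V/(n + δ)_V) / (s_C/(n + δ)_C) ]^0.3333.
s_V/(n + δ)_V = 0.12/0.058 = 2.0690; s_C/(n + δ)_C = 0.23/0.058 = 3.9655.
Ratio = (2.0690/3.9655)^0.3333 = 0.5218^0.3333 ≈ 0.8051

y*_V / y*_C ≈ 0.81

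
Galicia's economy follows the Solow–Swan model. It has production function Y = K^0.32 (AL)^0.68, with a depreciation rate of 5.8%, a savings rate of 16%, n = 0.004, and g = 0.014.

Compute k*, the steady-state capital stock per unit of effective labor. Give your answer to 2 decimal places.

k* = 2.99

In steady state, investment equals break-even investment: s·k^α = (n + g + δ)·k.
Dividing both sides by k: k^(1−α) = s / (n + g + δ).
k^0.68 = 0.16 / (0.004 + 0.014 + 0.058) = 0.16 / 0.076 = 2.1053
k* = 2.1053^(1/0.68) ≈ 2.9886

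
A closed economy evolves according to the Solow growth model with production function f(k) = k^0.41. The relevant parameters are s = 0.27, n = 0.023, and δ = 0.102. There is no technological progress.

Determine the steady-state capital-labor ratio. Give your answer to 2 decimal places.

In steady state, investment equals break-even investment: s·k^α = (n + δ)·k.
Dividing both sides by k: k^(1−α) = s / (n + δ).
k^0.59 = 0.27 / (0.023 + 0.102) = 0.27 / 0.125 = 2.1600
k* = 2.1600^(1/0.59) ≈ 3.6887

k* = 3.69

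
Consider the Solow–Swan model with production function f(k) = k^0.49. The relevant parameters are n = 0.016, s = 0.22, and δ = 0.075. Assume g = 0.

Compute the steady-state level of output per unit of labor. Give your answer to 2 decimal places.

y* = 2.34

Steady state requires s·f(k) = (n + δ)·k, i.e. s·k^α = (n + δ)·k.
Rearranging, k^(1−α) = s / (n + δ).
k^0.51 = 0.22 / (0.016 + 0.075) = 0.22 / 0.091 = 2.4176
k* = 2.4176^(1/0.51) ≈ 5.6459
y* = (k*)^α = 5.6459^0.49 ≈ 2.3353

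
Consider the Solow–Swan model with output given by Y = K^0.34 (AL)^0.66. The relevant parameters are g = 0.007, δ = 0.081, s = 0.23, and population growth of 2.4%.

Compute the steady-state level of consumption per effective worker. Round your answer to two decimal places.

At the steady state, Δk = 0, so s·k^α = (n + g + δ)·k.
Rearranging, k^(1−α) = s / (n + g + δ).
k^0.66 = 0.23 / (0.024 + 0.007 + 0.081) = 0.23 / 0.112 = 2.0536
k* = 2.0536^(1/0.66) ≈ 2.9752
y* = (k*)^α = 2.9752^0.34 ≈ 1.4488
c* = (1 − s)·y* = (1 − 0.23) × 1.4488 ≈ 1.1156

c* ≈ 1.12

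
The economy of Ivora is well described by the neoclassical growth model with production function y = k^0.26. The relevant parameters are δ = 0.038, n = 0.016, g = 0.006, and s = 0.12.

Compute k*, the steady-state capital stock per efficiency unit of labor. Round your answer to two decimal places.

At the steady state, Δk = 0, so s·k^α = (n + g + δ)·k.
Rearranging, k^(1−α) = s / (n + g + δ).
k^0.74 = 0.12 / (0.016 + 0.006 + 0.038) = 0.12 / 0.060 = 2.0000
k* = 2.0000^(1/0.74) ≈ 2.5515

k* = 2.55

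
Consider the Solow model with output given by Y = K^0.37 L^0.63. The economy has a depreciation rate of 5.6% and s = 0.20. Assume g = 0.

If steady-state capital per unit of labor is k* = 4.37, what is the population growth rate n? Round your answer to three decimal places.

At the steady state, Δk = 0, so s·k^α = (n + δ)·k.
So s / (n + δ) = (k*)^(1−α) = 4.37^0.63 = 2.5322.
Therefore n + δ = s / 2.5322 = 0.20 / 2.5322 = 0.0790, so n = 0.0790 − 0.056 = 0.0230.

n ≈ 0.023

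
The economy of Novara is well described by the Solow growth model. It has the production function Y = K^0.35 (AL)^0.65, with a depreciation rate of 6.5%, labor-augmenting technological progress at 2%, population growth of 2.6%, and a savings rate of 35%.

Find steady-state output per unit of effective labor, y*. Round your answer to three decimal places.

In steady state, investment equals break-even investment: s·k^α = (n + g + δ)·k.
Dividing both sides by k: k^(1−α) = s / (n + g + δ).
k^0.65 = 0.35 / (0.026 + 0.020 + 0.065) = 0.35 / 0.111 = 3.1532
k* = 3.1532^(1/0.65) ≈ 5.8521
y* = (k*)^α = 5.8521^0.35 ≈ 1.8559

y* = 1.856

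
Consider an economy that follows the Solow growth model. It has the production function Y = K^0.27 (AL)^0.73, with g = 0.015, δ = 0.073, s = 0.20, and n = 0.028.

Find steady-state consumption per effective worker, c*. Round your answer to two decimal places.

Steady state requires s·f(k) = (n + g + δ)·k, i.e. s·k^α = (n + g + δ)·k.
Rearranging, k^(1−α) = s / (n + g + δ).
k^0.73 = 0.20 / (0.028 + 0.015 + 0.073) = 0.20 / 0.116 = 1.7241
k* = 1.7241^(1/0.73) ≈ 2.1089
y* = (k*)^α = 2.1089^0.27 ≈ 1.2232
c* = (1 − s)·y* = (1 − 0.20) × 1.2232 ≈ 0.9786

c* ≈ 0.98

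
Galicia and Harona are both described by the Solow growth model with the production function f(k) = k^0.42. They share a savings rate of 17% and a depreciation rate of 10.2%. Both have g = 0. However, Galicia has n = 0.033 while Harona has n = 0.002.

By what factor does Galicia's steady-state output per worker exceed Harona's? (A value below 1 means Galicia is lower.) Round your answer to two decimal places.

y*_G / y*_H ≈ 0.83

Steady-state y* = [s/(n + δ)]^(α/(1−α)), so the ratio is [ (s_G/(n + δ)_G) / (s_H/(n + δ)_H) ]^0.7241.
s_G/(n + δ)_G = 0.17/0.135 = 1.2593; s_H/(n + δ)_H = 0.17/0.104 = 1.6346.
Ratio = (1.2593/1.6346)^0.7241 = 0.7704^0.7241 ≈ 0.8279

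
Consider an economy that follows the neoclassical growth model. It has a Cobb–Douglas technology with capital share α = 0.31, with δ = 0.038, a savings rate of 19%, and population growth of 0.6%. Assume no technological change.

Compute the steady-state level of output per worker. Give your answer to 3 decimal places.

y* ≈ 1.929

In steady state, investment equals break-even investment: s·k^α = (n + δ)·k.
Rearranging, k^(1−α) = s / (n + δ).
k^0.69 = 0.19 / (0.006 + 0.038) = 0.19 / 0.044 = 4.3182
k* = 4.3182^(1/0.69) ≈ 8.3316
y* = (k*)^α = 8.3316^0.31 ≈ 1.9294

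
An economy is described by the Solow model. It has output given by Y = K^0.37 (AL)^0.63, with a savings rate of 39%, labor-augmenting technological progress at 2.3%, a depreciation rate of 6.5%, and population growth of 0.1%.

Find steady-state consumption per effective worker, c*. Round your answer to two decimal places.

Steady state requires s·f(k) = (n + g + δ)·k, i.e. s·k^α = (n + g + δ)·k.
Rearranging, k^(1−α) = s / (n + g + δ).
k^0.63 = 0.39 / (0.001 + 0.023 + 0.065) = 0.39 / 0.089 = 4.3820
k* = 4.3820^(1/0.63) ≈ 10.4358
y* = (k*)^α = 10.4358^0.37 ≈ 2.3815
c* = (1 − s)·y* = (1 − 0.39) × 2.3815 ≈ 1.4527

c* = 1.45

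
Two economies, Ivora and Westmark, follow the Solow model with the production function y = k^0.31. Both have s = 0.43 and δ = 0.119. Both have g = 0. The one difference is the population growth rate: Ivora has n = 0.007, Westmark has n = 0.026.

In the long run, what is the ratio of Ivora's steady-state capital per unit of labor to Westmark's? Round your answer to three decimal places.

k*_I / k*_W ≈ 1.226

Steady-state k* = [s/(n + δ)]^(1/(1−α)), so the ratio is [ (s_I/(n + δ)_I) / (s_W/(n + δ)_W) ]^1.4493.
s_I/(n + δ)_I = 0.43/0.126 = 3.4127; s_W/(n + δ)_W = 0.43/0.145 = 2.9655.
Ratio = (3.4127/2.9655)^1.4493 = 1.1508^1.4493 ≈ 1.2258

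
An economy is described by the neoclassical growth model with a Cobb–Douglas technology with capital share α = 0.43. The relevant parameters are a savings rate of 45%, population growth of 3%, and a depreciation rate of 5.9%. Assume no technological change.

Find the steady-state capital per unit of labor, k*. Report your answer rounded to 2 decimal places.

Steady state requires s·f(k) = (n + δ)·k, i.e. s·k^α = (n + δ)·k.
Rearranging, k^(1−α) = s / (n + δ).
k^0.57 = 0.45 / (0.030 + 0.059) = 0.45 / 0.089 = 5.0562
k* = 5.0562^(1/0.57) ≈ 17.1704

k* ≈ 17.17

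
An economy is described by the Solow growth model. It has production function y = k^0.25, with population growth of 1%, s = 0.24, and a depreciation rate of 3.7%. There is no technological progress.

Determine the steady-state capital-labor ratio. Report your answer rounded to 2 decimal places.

k* = 8.79

In steady state, investment equals break-even investment: s·k^α = (n + δ)·k.
Dividing both sides by k: k^(1−α) = s / (n + δ).
k^0.75 = 0.24 / (0.010 + 0.037) = 0.24 / 0.047 = 5.1064
k* = 5.1064^(1/0.75) ≈ 8.7933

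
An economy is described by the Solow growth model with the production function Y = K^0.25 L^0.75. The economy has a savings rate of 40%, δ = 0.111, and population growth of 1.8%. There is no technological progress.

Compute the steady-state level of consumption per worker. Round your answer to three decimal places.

At the steady state, Δk = 0, so s·k^α = (n + δ)·k.
Dividing both sides by k: k^(1−α) = s / (n + δ).
k^0.75 = 0.40 / (0.018 + 0.111) = 0.40 / 0.129 = 3.1008
k* = 3.1008^(1/0.75) ≈ 4.5217
y* = (k*)^α = 4.5217^0.25 ≈ 1.4582
c* = (1 − s)·y* = (1 − 0.40) × 1.4582 ≈ 0.8749

c* = 0.875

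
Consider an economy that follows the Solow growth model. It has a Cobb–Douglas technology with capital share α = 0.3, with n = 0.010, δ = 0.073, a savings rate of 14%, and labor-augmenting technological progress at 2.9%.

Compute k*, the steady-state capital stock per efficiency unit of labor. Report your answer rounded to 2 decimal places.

k* = 1.38

In steady state, investment equals break-even investment: s·k^α = (n + g + δ)·k.
Rearranging, k^(1−α) = s / (n + g + δ).
k^0.7 = 0.14 / (0.010 + 0.029 + 0.073) = 0.14 / 0.112 = 1.2500
k* = 1.2500^(1/0.7) ≈ 1.3754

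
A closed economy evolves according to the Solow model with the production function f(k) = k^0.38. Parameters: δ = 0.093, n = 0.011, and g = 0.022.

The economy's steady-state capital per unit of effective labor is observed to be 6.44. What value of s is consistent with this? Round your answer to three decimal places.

s ≈ 0.400

Steady state requires s·f(k) = (n + g + δ)·k, i.e. s·k^α = (n + g + δ)·k.
So s / (n + g + δ) = (k*)^(1−α) = 6.44^0.62 = 3.1733.
Therefore s = 3.1733 × (n + g + δ) = 3.1733 × 0.126 = 0.3998.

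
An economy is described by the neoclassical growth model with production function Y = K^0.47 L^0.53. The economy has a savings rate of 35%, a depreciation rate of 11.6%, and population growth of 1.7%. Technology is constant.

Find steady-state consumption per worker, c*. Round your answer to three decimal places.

c* ≈ 1.533

In steady state, investment equals break-even investment: s·k^α = (n + δ)·k.
Rearranging, k^(1−α) = s / (n + δ).
k^0.53 = 0.35 / (0.017 + 0.116) = 0.35 / 0.133 = 2.6316
k* = 2.6316^(1/0.53) ≈ 6.2068
y* = (k*)^α = 6.2068^0.47 ≈ 2.3586
c* = (1 − s)·y* = (1 − 0.35) × 2.3586 ≈ 1.5331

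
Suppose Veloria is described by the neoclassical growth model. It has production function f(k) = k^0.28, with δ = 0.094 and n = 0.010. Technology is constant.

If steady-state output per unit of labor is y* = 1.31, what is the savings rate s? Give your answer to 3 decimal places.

In steady state, investment equals break-even investment: s·k^α = (n + δ)·k.
Since y* = [s/(n + δ)]^(α/(1−α)), we have s/(n + δ) = (y*)^((1−α)/α) = 1.31^2.5714 = 2.0024.
Therefore s = 2.0024 × (n + δ) = 2.0024 × 0.104 = 0.2082.

s ≈ 0.208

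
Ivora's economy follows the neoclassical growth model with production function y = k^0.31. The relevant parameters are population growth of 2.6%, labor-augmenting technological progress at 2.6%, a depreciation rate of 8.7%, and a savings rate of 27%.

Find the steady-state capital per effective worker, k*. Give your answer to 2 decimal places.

k* ≈ 2.62

Steady state requires s·f(k) = (n + g + δ)·k, i.e. s·k^α = (n + g + δ)·k.
Dividing both sides by k: k^(1−α) = s / (n + g + δ).
k^0.69 = 0.27 / (0.026 + 0.026 + 0.087) = 0.27 / 0.139 = 1.9424
k* = 1.9424^(1/0.69) ≈ 2.6175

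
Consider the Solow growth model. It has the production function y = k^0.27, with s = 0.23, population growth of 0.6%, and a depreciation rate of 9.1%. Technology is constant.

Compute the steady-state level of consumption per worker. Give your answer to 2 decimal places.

In steady state, investment equals break-even investment: s·k^α = (n + δ)·k.
Rearranging, k^(1−α) = s / (n + δ).
k^0.73 = 0.23 / (0.006 + 0.091) = 0.23 / 0.097 = 2.3711
k* = 2.3711^(1/0.73) ≈ 3.2631
y* = (k*)^α = 3.2631^0.27 ≈ 1.3762
c* = (1 − s)·y* = (1 − 0.23) × 1.3762 ≈ 1.0597

c* ≈ 1.06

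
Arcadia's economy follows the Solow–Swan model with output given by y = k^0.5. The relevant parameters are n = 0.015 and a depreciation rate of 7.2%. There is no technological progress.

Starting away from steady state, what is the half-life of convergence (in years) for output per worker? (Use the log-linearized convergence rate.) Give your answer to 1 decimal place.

Near the steady state the convergence rate is λ = (1 − α)(n + δ).
λ = (1 − 0.5) × 0.087 = 0.5 × 0.087 = 0.0435
Half-life = ln 2 / λ = 0.6931 / 0.0435 ≈ 15.93 years

t_½ ≈ 15.9 years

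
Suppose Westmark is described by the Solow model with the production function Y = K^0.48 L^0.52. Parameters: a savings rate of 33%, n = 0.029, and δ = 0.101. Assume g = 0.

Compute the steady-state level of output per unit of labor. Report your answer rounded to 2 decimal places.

y* ≈ 2.36

At the steady state, Δk = 0, so s·k^α = (n + δ)·k.
Dividing both sides by k: k^(1−α) = s / (n + δ).
k^0.52 = 0.33 / (0.029 + 0.101) = 0.33 / 0.130 = 2.5385
k* = 2.5385^(1/0.52) ≈ 5.9984
y* = (k*)^α = 5.9984^0.48 ≈ 2.3630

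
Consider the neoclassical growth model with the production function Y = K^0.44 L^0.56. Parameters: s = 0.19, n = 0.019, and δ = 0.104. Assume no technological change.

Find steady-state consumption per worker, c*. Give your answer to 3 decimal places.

c* = 1.140

At the steady state, Δk = 0, so s·k^α = (n + δ)·k.
Rearranging, k^(1−α) = s / (n + δ).
k^0.56 = 0.19 / (0.019 + 0.104) = 0.19 / 0.123 = 1.5447
k* = 1.5447^(1/0.56) ≈ 2.1738
y* = (k*)^α = 2.1738^0.44 ≈ 1.4073
c* = (1 − s)·y* = (1 − 0.19) × 1.4073 ≈ 1.1399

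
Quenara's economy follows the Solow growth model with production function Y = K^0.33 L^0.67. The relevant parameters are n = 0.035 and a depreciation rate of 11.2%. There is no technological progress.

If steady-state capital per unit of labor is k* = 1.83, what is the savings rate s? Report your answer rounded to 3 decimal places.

In steady state, investment equals break-even investment: s·k^α = (n + δ)·k.
So s / (n + δ) = (k*)^(1−α) = 1.83^0.67 = 1.4991.
Therefore s = 1.4991 × (n + δ) = 1.4991 × 0.147 = 0.2204.

s ≈ 0.220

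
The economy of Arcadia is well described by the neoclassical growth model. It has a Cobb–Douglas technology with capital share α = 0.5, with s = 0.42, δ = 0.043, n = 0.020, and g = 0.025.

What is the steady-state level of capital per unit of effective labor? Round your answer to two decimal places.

In steady state, investment equals break-even investment: s·k^α = (n + g + δ)·k.
Rearranging, k^(1−α) = s / (n + g + δ).
k^0.5 = 0.42 / (0.020 + 0.025 + 0.043) = 0.42 / 0.088 = 4.7727
k* = 4.7727^(1/0.5) ≈ 22.7787

k* ≈ 22.78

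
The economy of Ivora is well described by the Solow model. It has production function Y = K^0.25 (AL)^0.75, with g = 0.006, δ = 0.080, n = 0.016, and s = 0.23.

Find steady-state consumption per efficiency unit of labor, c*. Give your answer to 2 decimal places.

c* = 1.01

In steady state, investment equals break-even investment: s·k^α = (n + g + δ)·k.
Dividing both sides by k: k^(1−α) = s / (n + g + δ).
k^0.75 = 0.23 / (0.016 + 0.006 + 0.080) = 0.23 / 0.102 = 2.2549
k* = 2.2549^(1/0.75) ≈ 2.9569
y* = (k*)^α = 2.9569^0.25 ≈ 1.3113
c* = (1 − s)·y* = (1 − 0.23) × 1.3113 ≈ 1.0097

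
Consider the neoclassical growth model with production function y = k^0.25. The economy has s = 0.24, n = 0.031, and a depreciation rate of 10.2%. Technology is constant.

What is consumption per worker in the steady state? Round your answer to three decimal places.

c* ≈ 0.925

In steady state, investment equals break-even investment: s·k^α = (n + δ)·k.
Dividing both sides by k: k^(1−α) = s / (n + δ).
k^0.75 = 0.24 / (0.031 + 0.102) = 0.24 / 0.133 = 1.8045
k* = 1.8045^(1/0.75) ≈ 2.1969
y* = (k*)^α = 2.1969^0.25 ≈ 1.2175
c* = (1 − s)·y* = (1 − 0.24) × 1.2175 ≈ 0.9253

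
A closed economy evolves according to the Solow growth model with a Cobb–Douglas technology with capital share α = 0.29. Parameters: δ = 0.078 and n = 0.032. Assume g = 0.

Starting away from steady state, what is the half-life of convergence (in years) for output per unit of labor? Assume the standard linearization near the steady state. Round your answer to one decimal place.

about 8.9 years

Near the steady state the convergence rate is λ = (1 − α)(n + δ).
λ = (1 − 0.29) × 0.110 = 0.71 × 0.110 = 0.0781
Half-life = ln 2 / λ = 0.6931 / 0.0781 ≈ 8.87 years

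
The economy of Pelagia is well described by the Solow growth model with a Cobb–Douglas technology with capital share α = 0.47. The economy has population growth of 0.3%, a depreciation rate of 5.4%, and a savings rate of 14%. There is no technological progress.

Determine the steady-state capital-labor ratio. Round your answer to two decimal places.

Steady state requires s·f(k) = (n + δ)·k, i.e. s·k^α = (n + δ)·k.
Dividing both sides by k: k^(1−α) = s / (n + δ).
k^0.53 = 0.14 / (0.003 + 0.054) = 0.14 / 0.057 = 2.4561
k* = 2.4561^(1/0.53) ≈ 5.4490

k* = 5.45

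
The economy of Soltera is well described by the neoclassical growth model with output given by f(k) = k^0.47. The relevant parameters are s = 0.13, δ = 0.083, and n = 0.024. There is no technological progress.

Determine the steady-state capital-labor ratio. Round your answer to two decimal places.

k* = 1.44

Steady state requires s·f(k) = (n + δ)·k, i.e. s·k^α = (n + δ)·k.
Rearranging, k^(1−α) = s / (n + δ).
k^0.53 = 0.13 / (0.024 + 0.083) = 0.13 / 0.107 = 1.2150
k* = 1.2150^(1/0.53) ≈ 1.4440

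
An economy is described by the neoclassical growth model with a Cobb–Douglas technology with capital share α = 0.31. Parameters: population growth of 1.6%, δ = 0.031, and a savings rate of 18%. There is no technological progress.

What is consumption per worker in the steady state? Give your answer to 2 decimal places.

At the steady state, Δk = 0, so s·k^α = (n + δ)·k.
Dividing both sides by k: k^(1−α) = s / (n + δ).
k^0.69 = 0.18 / (0.016 + 0.031) = 0.18 / 0.047 = 3.8298
k* = 3.8298^(1/0.69) ≈ 7.0014
y* = (k*)^α = 7.0014^0.31 ≈ 1.8281
c* = (1 − s)·y* = (1 − 0.18) × 1.8281 ≈ 1.4990

c* ≈ 1.50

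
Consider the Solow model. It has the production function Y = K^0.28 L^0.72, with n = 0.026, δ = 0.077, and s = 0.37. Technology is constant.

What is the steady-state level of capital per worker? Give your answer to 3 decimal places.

At the steady state, Δk = 0, so s·k^α = (n + δ)·k.
Rearranging, k^(1−α) = s / (n + δ).
k^0.72 = 0.37 / (0.026 + 0.077) = 0.37 / 0.103 = 3.5922
k* = 3.5922^(1/0.72) ≈ 5.9066

k* = 5.907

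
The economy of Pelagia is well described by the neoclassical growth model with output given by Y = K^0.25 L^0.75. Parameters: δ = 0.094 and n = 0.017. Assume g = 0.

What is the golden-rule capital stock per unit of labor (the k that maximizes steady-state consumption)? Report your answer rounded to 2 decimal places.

The golden rule sets f'(k) = n + δ, i.e. α·k^(α−1) = n + δ.
So k^(1−α) = α / (n + δ) = 0.25 / 0.111 = 2.2523.
k_gold = 2.2523^(1/0.75) ≈ 2.9524

k_gold ≈ 2.95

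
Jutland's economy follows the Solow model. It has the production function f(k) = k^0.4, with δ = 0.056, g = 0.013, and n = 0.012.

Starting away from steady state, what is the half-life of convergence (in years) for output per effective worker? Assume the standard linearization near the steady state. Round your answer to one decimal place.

about 14.3 years

Near the steady state the convergence rate is λ = (1 − α)(n + g + δ).
λ = (1 − 0.4) × 0.081 = 0.6 × 0.081 = 0.0486
Half-life = ln 2 / λ = 0.6931 / 0.0486 ≈ 14.26 years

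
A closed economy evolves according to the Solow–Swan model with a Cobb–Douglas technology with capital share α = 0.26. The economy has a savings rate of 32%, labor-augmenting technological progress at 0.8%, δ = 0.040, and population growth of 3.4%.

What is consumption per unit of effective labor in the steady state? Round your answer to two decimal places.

In steady state, investment equals break-even investment: s·k^α = (n + g + δ)·k.
Rearranging, k^(1−α) = s / (n + g + δ).
k^0.74 = 0.32 / (0.034 + 0.008 + 0.040) = 0.32 / 0.082 = 3.9024
k* = 3.9024^(1/0.74) ≈ 6.2965
y* = (k*)^α = 6.2965^0.26 ≈ 1.6135
c* = (1 − s)·y* = (1 − 0.32) × 1.6135 ≈ 1.0972

c* = 1.10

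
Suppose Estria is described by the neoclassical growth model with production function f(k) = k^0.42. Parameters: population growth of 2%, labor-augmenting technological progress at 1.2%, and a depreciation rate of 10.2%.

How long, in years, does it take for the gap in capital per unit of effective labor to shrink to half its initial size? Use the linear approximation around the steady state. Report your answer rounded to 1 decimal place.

Near the steady state the convergence rate is λ = (1 − α)(n + g + δ).
λ = (1 − 0.42) × 0.134 = 0.58 × 0.134 = 0.07772
Half-life = ln 2 / λ = 0.6931 / 0.07772 ≈ 8.92 years

t_½ ≈ 8.9 years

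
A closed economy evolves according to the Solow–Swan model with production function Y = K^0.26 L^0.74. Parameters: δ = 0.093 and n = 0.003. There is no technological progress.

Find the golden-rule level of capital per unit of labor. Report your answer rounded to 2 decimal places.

The golden rule sets f'(k) = n + δ, i.e. α·k^(α−1) = n + δ.
So k^(1−α) = α / (n + δ) = 0.26 / 0.096 = 2.7083.
k_gold = 2.7083^(1/0.74) ≈ 3.8435

k_gold ≈ 3.84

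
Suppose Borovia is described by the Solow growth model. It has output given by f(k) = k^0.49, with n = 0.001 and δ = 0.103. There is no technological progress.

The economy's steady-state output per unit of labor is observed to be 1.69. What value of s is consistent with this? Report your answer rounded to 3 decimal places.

s ≈ 0.180

At the steady state, Δk = 0, so s·k^α = (n + δ)·k.
Since y* = [s/(n + δ)]^(α/(1−α)), we have s/(n + δ) = (y*)^((1−α)/α) = 1.69^1.0408 = 1.7266.
Therefore s = 1.7266 × (n + δ) = 1.7266 × 0.104 = 0.1796.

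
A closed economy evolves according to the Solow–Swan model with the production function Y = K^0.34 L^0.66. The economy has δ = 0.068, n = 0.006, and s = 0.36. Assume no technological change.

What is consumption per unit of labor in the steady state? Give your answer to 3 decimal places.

At the steady state, Δk = 0, so s·k^α = (n + δ)·k.
Rearranging, k^(1−α) = s / (n + δ).
k^0.66 = 0.36 / (0.006 + 0.068) = 0.36 / 0.074 = 4.8649
k* = 4.8649^(1/0.66) ≈ 10.9906
y* = (k*)^α = 10.9906^0.34 ≈ 2.2592
c* = (1 − s)·y* = (1 − 0.36) × 2.2592 ≈ 1.4459

c* = 1.446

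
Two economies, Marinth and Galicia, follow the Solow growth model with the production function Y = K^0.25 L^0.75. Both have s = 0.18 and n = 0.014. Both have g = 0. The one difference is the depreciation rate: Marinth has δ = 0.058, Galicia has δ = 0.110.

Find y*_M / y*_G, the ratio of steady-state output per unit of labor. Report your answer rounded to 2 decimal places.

Steady-state y* = [s/(n + δ)]^(α/(1−α)), so the ratio is [ (s_M/(n + δ)_M) / (s_G/(n + δ)_G) ]^0.3333.
s_M/(n + δ)_M = 0.18/0.072 = 2.5000; s_G/(n + δ)_G = 0.18/0.124 = 1.4516.
Ratio = (2.5000/1.4516)^0.3333 = 1.7222^0.3333 ≈ 1.1986

y*_M / y*_G ≈ 1.20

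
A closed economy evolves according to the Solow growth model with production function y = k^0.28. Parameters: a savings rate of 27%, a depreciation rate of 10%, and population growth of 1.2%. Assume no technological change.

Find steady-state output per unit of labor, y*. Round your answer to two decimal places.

In steady state, investment equals break-even investment: s·k^α = (n + δ)·k.
Dividing both sides by k: k^(1−α) = s / (n + δ).
k^0.72 = 0.27 / (0.012 + 0.100) = 0.27 / 0.112 = 2.4107
k* = 2.4107^(1/0.72) ≈ 3.3943
y* = (k*)^α = 3.3943^0.28 ≈ 1.4080

y* = 1.41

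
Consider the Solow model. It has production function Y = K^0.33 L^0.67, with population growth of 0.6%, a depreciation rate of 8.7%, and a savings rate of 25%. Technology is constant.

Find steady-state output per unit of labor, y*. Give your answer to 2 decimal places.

y* ≈ 1.63

At the steady state, Δk = 0, so s·k^α = (n + δ)·k.
Rearranging, k^(1−α) = s / (n + δ).
k^0.67 = 0.25 / (0.006 + 0.087) = 0.25 / 0.093 = 2.6882
k* = 2.6882^(1/0.67) ≈ 4.3751
y* = (k*)^α = 4.3751^0.33 ≈ 1.6275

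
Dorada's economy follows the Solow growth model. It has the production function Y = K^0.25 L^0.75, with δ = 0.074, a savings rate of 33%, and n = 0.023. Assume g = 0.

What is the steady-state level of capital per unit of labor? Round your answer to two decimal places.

In steady state, investment equals break-even investment: s·k^α = (n + δ)·k.
Rearranging, k^(1−α) = s / (n + δ).
k^0.75 = 0.33 / (0.023 + 0.074) = 0.33 / 0.097 = 3.4021
k* = 3.4021^(1/0.75) ≈ 5.1168

k* ≈ 5.12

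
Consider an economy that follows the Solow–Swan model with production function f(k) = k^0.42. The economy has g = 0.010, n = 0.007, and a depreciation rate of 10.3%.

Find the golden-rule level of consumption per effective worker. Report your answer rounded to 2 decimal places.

c_gold ≈ 1.44

At the golden rule, f'(k) = n + g + δ, so α·k^(α−1) = n + g + δ and k_gold = (α/(n + g + δ))^(1/(1−α)).
k_gold = (0.42/0.120)^(1/0.58) = 3.5000^1.7241 ≈ 8.6702
c_gold = f(k_gold) − (n + g + δ)·k_gold = 2.4773 − 0.120×8.6702 ≈ 1.4369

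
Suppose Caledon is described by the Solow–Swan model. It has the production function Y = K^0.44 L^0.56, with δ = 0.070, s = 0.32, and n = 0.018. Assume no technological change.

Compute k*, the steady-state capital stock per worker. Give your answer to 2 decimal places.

In steady state, investment equals break-even investment: s·k^α = (n + δ)·k.
Rearranging, k^(1−α) = s / (n + δ).
k^0.56 = 0.32 / (0.018 + 0.070) = 0.32 / 0.088 = 3.6364
k* = 3.6364^(1/0.56) ≈ 10.0277

k* ≈ 10.03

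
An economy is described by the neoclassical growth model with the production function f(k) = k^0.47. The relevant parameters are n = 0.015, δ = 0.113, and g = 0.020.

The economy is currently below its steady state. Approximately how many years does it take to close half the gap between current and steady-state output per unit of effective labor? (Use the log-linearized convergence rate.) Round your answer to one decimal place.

t_½ ≈ 8.8 years

Near the steady state the convergence rate is λ = (1 − α)(n + g + δ).
λ = (1 − 0.47) × 0.148 = 0.53 × 0.148 = 0.07844
Half-life = ln 2 / λ = 0.6931 / 0.07844 ≈ 8.84 years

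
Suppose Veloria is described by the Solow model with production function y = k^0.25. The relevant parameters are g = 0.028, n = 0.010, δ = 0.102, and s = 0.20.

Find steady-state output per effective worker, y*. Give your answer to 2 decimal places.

y* ≈ 1.13

In steady state, investment equals break-even investment: s·k^α = (n + g + δ)·k.
Rearranging, k^(1−α) = s / (n + g + δ).
k^0.75 = 0.20 / (0.010 + 0.028 + 0.102) = 0.20 / 0.140 = 1.4286
k* = 1.4286^(1/0.75) ≈ 1.6090
y* = (k*)^α = 1.6090^0.25 ≈ 1.1263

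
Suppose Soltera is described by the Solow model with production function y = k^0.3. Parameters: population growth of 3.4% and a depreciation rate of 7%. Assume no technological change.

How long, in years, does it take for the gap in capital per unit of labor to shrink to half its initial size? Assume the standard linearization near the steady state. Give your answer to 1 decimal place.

about 9.5 years

Near the steady state the convergence rate is λ = (1 − α)(n + δ).
λ = (1 − 0.3) × 0.104 = 0.7 × 0.104 = 0.0728
Half-life = ln 2 / λ = 0.6931 / 0.0728 ≈ 9.52 years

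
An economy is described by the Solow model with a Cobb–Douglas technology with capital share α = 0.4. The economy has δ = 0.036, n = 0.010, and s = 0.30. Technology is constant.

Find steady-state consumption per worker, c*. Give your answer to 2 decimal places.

Steady state requires s·f(k) = (n + δ)·k, i.e. s·k^α = (n + δ)·k.
Dividing both sides by k: k^(1−α) = s / (n + δ).
k^0.6 = 0.30 / (0.010 + 0.036) = 0.30 / 0.046 = 6.5217
k* = 6.5217^(1/0.6) ≈ 22.7650
y* = (k*)^α = 22.7650^0.4 ≈ 3.4907
c* = (1 − s)·y* = (1 − 0.30) × 3.4907 ≈ 2.4435

c* ≈ 2.44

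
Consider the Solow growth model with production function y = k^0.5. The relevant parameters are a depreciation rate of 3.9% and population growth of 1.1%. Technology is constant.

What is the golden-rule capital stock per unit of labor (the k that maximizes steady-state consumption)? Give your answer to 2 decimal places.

The golden rule sets f'(k) = n + δ, i.e. α·k^(α−1) = n + δ.
So k^(1−α) = α / (n + δ) = 0.5 / 0.050 = 10.0000.
k_gold = 10.0000^(1/0.5) ≈ 100.0000

k_gold ≈ 100.00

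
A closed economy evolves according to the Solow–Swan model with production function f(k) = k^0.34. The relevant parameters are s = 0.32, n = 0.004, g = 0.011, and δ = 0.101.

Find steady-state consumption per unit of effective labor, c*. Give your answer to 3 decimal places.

c* ≈ 1.147

In steady state, investment equals break-even investment: s·k^α = (n + g + δ)·k.
Rearranging, k^(1−α) = s / (n + g + δ).
k^0.66 = 0.32 / (0.004 + 0.011 + 0.101) = 0.32 / 0.116 = 2.7586
k* = 2.7586^(1/0.66) ≈ 4.6528
y* = (k*)^α = 4.6528^0.34 ≈ 1.6866
c* = (1 − s)·y* = (1 − 0.32) × 1.6866 ≈ 1.1469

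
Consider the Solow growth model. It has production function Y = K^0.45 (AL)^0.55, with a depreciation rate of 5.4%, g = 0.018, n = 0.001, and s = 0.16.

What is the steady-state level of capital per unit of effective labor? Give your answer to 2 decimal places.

k* = 4.17

In steady state, investment equals break-even investment: s·k^α = (n + g + δ)·k.
Dividing both sides by k: k^(1−α) = s / (n + g + δ).
k^0.55 = 0.16 / (0.001 + 0.018 + 0.054) = 0.16 / 0.073 = 2.1918
k* = 2.1918^(1/0.55) ≈ 4.1652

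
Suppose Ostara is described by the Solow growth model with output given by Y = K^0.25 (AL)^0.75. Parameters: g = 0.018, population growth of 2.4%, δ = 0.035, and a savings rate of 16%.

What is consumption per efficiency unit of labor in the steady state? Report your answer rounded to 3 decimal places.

c* = 1.072

In steady state, investment equals break-even investment: s·k^α = (n + g + δ)·k.
Rearranging, k^(1−α) = s / (n + g + δ).
k^0.75 = 0.16 / (0.024 + 0.018 + 0.035) = 0.16 / 0.077 = 2.0779
k* = 2.0779^(1/0.75) ≈ 2.6515
y* = (k*)^α = 2.6515^0.25 ≈ 1.2761
c* = (1 − s)·y* = (1 − 0.16) × 1.2761 ≈ 1.0719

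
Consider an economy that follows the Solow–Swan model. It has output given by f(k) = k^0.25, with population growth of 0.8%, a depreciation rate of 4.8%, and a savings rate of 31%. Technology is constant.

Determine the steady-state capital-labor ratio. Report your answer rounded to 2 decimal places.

Steady state requires s·f(k) = (n + δ)·k, i.e. s·k^α = (n + δ)·k.
Rearranging, k^(1−α) = s / (n + δ).
k^0.75 = 0.31 / (0.008 + 0.048) = 0.31 / 0.056 = 5.5357
k* = 5.5357^(1/0.75) ≈ 9.7926

k* = 9.79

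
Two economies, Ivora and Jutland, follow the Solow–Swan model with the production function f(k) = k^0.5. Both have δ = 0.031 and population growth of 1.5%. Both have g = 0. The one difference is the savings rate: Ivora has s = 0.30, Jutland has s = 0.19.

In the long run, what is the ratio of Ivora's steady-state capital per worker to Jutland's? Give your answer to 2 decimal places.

Steady-state k* = [s/(n + δ)]^(1/(1−α)), so the ratio is [ (s_I/(n + δ)_I) / (s_J/(n + δ)_J) ]^2.
s_I/(n + δ)_I = 0.30/0.046 = 6.5217; s_J/(n + δ)_J = 0.19/0.046 = 4.1304.
Ratio = (6.5217/4.1304)^2 = 1.5790^2 ≈ 2.4932

k*_I / k*_J ≈ 2.49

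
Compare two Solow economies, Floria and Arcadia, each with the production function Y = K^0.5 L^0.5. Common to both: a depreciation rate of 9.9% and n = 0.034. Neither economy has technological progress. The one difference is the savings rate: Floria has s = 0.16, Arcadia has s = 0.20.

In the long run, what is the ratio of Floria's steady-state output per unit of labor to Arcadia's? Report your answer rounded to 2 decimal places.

Steady-state y* = [s/(n + δ)]^(α/(1−α)), so the ratio is [ (s_F/(n + δ)_F) / (s_A/(n + δ)_A) ]^1.
s_F/(n + δ)_F = 0.16/0.133 = 1.2030; s_A/(n + δ)_A = 0.20/0.133 = 1.5038.
Ratio = (1.2030/1.5038)^1 = 0.8000^1 ≈ 0.8000

y*_F / y*_A ≈ 0.80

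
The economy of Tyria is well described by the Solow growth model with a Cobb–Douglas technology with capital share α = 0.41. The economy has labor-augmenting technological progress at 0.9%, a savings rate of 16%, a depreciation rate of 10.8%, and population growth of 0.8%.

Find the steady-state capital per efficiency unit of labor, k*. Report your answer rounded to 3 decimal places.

k* = 1.520

Steady state requires s·f(k) = (n + g + δ)·k, i.e. s·k^α = (n + g + δ)·k.
Rearranging, k^(1−α) = s / (n + g + δ).
k^0.59 = 0.16 / (0.008 + 0.009 + 0.108) = 0.16 / 0.125 = 1.2800
k* = 1.2800^(1/0.59) ≈ 1.5195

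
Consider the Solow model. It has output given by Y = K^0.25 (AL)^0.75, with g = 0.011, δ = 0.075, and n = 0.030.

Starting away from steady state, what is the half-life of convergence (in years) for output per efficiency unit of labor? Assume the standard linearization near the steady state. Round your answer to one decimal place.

Near the steady state the convergence rate is λ = (1 − α)(n + g + δ).
λ = (1 − 0.25) × 0.116 = 0.75 × 0.116 = 0.0870
Half-life = ln 2 / λ = 0.6931 / 0.0870 ≈ 7.97 years

half-life ≈ 8.0 years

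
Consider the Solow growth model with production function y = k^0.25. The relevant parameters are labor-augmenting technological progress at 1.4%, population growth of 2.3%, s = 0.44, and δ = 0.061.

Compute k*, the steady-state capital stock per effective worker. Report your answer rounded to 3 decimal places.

k* = 7.407

At the steady state, Δk = 0, so s·k^α = (n + g + δ)·k.
Dividing both sides by k: k^(1−α) = s / (n + g + δ).
k^0.75 = 0.44 / (0.023 + 0.014 + 0.061) = 0.44 / 0.098 = 4.4898
k* = 4.4898^(1/0.75) ≈ 7.4069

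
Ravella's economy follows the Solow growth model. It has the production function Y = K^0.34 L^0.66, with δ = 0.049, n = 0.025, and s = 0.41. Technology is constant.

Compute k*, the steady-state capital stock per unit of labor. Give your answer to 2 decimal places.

k* = 13.38

Steady state requires s·f(k) = (n + δ)·k, i.e. s·k^α = (n + δ)·k.
Dividing both sides by k: k^(1−α) = s / (n + δ).
k^0.66 = 0.41 / (0.025 + 0.049) = 0.41 / 0.074 = 5.5405
k* = 5.5405^(1/0.66) ≈ 13.3841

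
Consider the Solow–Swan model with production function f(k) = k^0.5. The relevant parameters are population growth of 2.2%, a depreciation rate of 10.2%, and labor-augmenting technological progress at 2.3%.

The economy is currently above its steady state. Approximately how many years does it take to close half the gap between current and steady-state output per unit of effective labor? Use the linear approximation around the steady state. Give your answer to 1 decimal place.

Near the steady state the convergence rate is λ = (1 − α)(n + g + δ).
λ = (1 − 0.5) × 0.147 = 0.5 × 0.147 = 0.0735
Half-life = ln 2 / λ = 0.6931 / 0.0735 ≈ 9.43 years

t_½ ≈ 9.4 years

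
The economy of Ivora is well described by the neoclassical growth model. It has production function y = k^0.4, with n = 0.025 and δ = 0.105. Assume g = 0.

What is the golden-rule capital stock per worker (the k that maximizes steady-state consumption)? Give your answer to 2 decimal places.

k_gold ≈ 6.51

The golden rule sets f'(k) = n + δ, i.e. α·k^(α−1) = n + δ.
So k^(1−α) = α / (n + δ) = 0.4 / 0.130 = 3.0769.
k_gold = 3.0769^(1/0.6) ≈ 6.5091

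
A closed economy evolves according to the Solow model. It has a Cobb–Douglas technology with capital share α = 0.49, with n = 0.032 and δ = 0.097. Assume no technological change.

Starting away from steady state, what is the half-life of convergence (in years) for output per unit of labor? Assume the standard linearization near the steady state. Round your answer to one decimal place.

half-life ≈ 10.5 years

Near the steady state the convergence rate is λ = (1 − α)(n + δ).
λ = (1 − 0.49) × 0.129 = 0.51 × 0.129 = 0.06579
Half-life = ln 2 / λ = 0.6931 / 0.06579 ≈ 10.54 years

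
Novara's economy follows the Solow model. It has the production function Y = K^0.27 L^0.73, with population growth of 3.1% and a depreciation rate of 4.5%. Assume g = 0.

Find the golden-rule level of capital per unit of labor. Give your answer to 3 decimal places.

The golden rule sets f'(k) = n + δ, i.e. α·k^(α−1) = n + δ.
So k^(1−α) = α / (n + δ) = 0.27 / 0.076 = 3.5526.
k_gold = 3.5526^(1/0.73) ≈ 5.6777

k_gold ≈ 5.678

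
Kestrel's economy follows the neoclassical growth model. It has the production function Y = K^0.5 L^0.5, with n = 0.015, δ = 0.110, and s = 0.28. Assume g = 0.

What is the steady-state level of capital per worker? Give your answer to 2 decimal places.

k* = 5.02

Steady state requires s·f(k) = (n + δ)·k, i.e. s·k^α = (n + δ)·k.
Dividing both sides by k: k^(1−α) = s / (n + δ).
k^0.5 = 0.28 / (0.015 + 0.110) = 0.28 / 0.125 = 2.2400
k* = 2.2400^(1/0.5) ≈ 5.0176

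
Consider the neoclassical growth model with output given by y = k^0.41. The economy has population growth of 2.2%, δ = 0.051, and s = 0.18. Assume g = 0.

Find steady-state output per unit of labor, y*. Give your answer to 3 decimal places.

Steady state requires s·f(k) = (n + δ)·k, i.e. s·k^α = (n + δ)·k.
Dividing both sides by k: k^(1−α) = s / (n + δ).
k^0.59 = 0.18 / (0.022 + 0.051) = 0.18 / 0.073 = 2.4658
k* = 2.4658^(1/0.59) ≈ 4.6167
y* = (k*)^α = 4.6167^0.41 ≈ 1.8723

y* ≈ 1.872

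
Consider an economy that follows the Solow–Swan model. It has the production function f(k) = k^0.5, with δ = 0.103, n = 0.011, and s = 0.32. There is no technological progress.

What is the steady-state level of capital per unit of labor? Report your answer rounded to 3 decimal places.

k* = 7.879

Steady state requires s·f(k) = (n + δ)·k, i.e. s·k^α = (n + δ)·k.
Rearranging, k^(1−α) = s / (n + δ).
k^0.5 = 0.32 / (0.011 + 0.103) = 0.32 / 0.114 = 2.8070
k* = 2.8070^(1/0.5) ≈ 7.8792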